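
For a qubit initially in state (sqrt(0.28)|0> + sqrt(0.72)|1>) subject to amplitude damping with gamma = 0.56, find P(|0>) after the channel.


For amplitude damping with parameter gamma on state sqrt(a)|0> + sqrt(b)|1>:
alpha^2 = 0.28, beta^2 = 0.72
P(|0>) = alpha^2 + gamma * beta^2
= 0.28 + 0.56 * 0.72
= 0.28 + 0.4032
= 0.6832

0.6832


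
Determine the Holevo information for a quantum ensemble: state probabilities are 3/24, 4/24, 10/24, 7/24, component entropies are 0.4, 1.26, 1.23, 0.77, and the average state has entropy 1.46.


chi = S(rho) - sum_i p_i * S(rho_i)
Weighted entropy = 3/24 * 0.4 + 4/24 * 1.26 + 10/24 * 1.23 + 7/24 * 0.77
= 0.9971
chi = 1.46 - 0.9971
= 0.4629

0.4629


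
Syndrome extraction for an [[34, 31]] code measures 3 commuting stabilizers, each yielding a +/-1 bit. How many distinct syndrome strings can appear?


Each stabilizer generator gives a binary (+1 or -1) measurement outcome.
With 3 independent generators:
Total syndromes = 2^3
= 8

8


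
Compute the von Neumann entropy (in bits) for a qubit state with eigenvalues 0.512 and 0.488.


S = -p*log2(p) - (1-p)*log2(1-p)
p = 0.5120, 1-p = 0.4880
= -0.5120 * log2(0.5120) - 0.4880 * log2(0.4880)
= -(-0.4945) - (-0.5051)
= 0.9996

0.9996


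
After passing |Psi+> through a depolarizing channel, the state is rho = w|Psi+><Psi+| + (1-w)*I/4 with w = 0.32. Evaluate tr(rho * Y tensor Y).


|Psi+> = (|01> + |10>)/sqrt(2)
For the pure Bell state, <Y_A Y_B> = +1 (Bell-state Pauli correlator).
The maximally-mixed part I/4 has tr(I/4 * P tensor P) = 0 for any traceless Pauli P.
So <Y_A Y_B>_rho = w * (+1) + (1 - w) * 0
= 0.32 * (+1)
= 0.3200

0.3200


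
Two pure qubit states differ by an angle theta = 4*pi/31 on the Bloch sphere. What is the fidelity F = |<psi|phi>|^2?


For states separated by angle theta on Bloch sphere:
F = cos^2(theta/2)
theta = 4*pi/31 = 0.4054
theta/2 = 0.2027
cos(theta/2) = 0.9795
F = 0.9595

0.9595


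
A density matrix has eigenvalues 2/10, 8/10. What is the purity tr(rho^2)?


tr(rho^2) = sum of eigenvalues squared
= (2/10)^2 + (8/10)^2
= (4 + 64) / 100
= 68/100
= 0.6800

0.6800


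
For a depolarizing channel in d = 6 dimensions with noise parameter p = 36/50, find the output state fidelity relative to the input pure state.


F = (1-p) + p/d
= (1 - 0.7200) + 0.7200/6
= 0.2800 + 0.1200
= 0.4000

0.4000


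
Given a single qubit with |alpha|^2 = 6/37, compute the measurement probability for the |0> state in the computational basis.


|alpha|^2 = 6/37 = 0.1622
|beta|^2 = 1 - 6/37 = 31/37 = 0.8378
P(|0>) = |alpha|^2 = 0.1622

0.1622


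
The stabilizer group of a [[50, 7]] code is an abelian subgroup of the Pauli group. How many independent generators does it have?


For an [[n,k]] stabilizer code:
Number of stabilizer generators = n - k
= 50 - 7
= 43

43


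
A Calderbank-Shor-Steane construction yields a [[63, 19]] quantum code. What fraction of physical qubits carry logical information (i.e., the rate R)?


Code rate R = k/n
= 19/63
= 0.3016

0.3016


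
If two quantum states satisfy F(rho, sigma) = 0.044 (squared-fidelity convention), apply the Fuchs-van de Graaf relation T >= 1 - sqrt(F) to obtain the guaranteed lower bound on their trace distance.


Fuchs-van de Graaf (squared-fidelity convention): 1 - sqrt(F) <= T <= sqrt(1 - F).
Lower bound: T >= 1 - sqrt(F)
sqrt(F) = sqrt(0.044) = 0.2098
T >= 1 - 0.2098
T >= 0.7902

0.7902


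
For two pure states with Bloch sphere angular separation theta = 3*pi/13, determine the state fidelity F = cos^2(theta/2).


For states separated by angle theta on Bloch sphere:
F = cos^2(theta/2)
theta = 3*pi/13 = 0.7250
theta/2 = 0.3625
cos(theta/2) = 0.9350
F = 0.8743

0.8743


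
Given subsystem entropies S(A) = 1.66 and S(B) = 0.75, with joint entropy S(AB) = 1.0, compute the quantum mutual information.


I(A:B) = S(A) + S(B) - S(AB)
= 1.66 + 0.75 - 1.0
= 1.4100

1.4100


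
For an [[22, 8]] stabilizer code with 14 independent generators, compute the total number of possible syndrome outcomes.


Each stabilizer generator gives a binary (+1 or -1) measurement outcome.
With 14 independent generators:
Total syndromes = 2^14
= 16384

16384


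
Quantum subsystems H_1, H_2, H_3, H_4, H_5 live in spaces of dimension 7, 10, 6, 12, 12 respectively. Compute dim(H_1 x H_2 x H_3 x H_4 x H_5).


dim(H_1 x H_2 x H_3 x H_4 x H_5) = 7 * 10 * 6 * 12 * 12
= 70 * 6 * 12 * 12
= 420 * 12 * 12
= 5040 * 12
= 60480

60480


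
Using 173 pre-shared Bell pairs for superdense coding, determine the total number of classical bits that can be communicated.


Superdense coding allows 2 classical bits per shared entangled pair.
173 pair(s) -> 2 * 173 = 346 classical bits

346


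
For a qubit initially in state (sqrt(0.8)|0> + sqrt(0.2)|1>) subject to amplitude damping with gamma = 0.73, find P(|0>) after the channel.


For amplitude damping with parameter gamma on state sqrt(a)|0> + sqrt(b)|1>:
alpha^2 = 0.8, beta^2 = 0.2
P(|0>) = alpha^2 + gamma * beta^2
= 0.8 + 0.73 * 0.2
= 0.8 + 0.1460
= 0.9460

0.9460


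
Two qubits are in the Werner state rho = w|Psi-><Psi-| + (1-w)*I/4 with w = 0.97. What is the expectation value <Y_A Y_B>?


|Psi-> = (|01> - |10>)/sqrt(2)
For the pure Bell state, <Y_A Y_B> = -1 (Bell-state Pauli correlator).
The maximally-mixed part I/4 has tr(I/4 * P tensor P) = 0 for any traceless Pauli P.
So <Y_A Y_B>_rho = w * (-1) + (1 - w) * 0
= 0.97 * (-1)
= -0.9700

-0.9700


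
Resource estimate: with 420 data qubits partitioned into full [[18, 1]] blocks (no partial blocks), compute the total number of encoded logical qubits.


Each code block uses 18 physical qubits for 1 logical qubit(s).
Number of complete blocks = floor(420 / 18) = 23
Logical qubits = 23 * 1
= 23

23


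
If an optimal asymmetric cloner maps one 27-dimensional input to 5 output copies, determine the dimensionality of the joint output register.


Output space = H^(tensor 5) where dim(H) = 27
dim = 27^5
= 729 (after 2 factors)
= 19683 (after 3 factors)
= 531441 (after 4 factors)
= 14348907 (after 5 factors)
= 14348907

14348907


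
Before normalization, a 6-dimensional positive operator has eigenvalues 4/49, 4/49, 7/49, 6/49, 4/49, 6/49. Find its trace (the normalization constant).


tr(M) = sum of eigenvalues
= 4/49 + 4/49 + 7/49 + 6/49 + 4/49 + 6/49
= 31/49
= 0.6327

0.6327


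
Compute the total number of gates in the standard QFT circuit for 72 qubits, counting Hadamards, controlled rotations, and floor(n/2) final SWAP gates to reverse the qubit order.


Hadamard gates: 72
Controlled rotations: n*(n-1)/2 = 72*71/2 = 2556
SWAP gates: floor(n/2) = floor(72/2) = 36
Total = 72 + 2556 + 36
= 2664

2664


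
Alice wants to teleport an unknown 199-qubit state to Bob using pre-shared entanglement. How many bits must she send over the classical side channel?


Quantum teleportation requires 2 classical bits per qubit teleported.
199 qubit(s) -> 2 * 199 = 398 classical bits

398


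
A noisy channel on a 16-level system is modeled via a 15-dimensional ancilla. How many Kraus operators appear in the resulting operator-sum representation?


Tracing out the environment in an orthonormal basis {|i>_E} gives Kraus operators K_i = <i|_E U |0>_E.
Number of Kraus operators = dim(H_env) = d_env
= 15

15


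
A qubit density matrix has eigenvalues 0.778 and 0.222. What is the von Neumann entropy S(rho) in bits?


S = -p*log2(p) - (1-p)*log2(1-p)
p = 0.7780, 1-p = 0.2220
= -0.7780 * log2(0.7780) - 0.2220 * log2(0.2220)
= -(-0.2818) - (-0.4820)
= 0.7638

0.7638


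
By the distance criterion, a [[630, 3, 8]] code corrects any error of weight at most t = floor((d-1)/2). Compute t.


Code parameters: [[630, 3, 8]], distance d = 8.
Number of correctable errors = floor((d-1)/2)
= floor((8 - 1)/2)
= floor(7/2)
= 3

3


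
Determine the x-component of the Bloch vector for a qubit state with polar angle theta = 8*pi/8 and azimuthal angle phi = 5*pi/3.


theta = 3.1416, phi = 5.2360
r_x = sin(theta)*cos(phi) = 0.0000 * 0.5000
r_x = 0.0000

0.0000


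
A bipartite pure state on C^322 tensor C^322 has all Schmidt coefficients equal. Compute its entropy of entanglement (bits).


For a maximally entangled state in d x d:
S = log2(d) = log2(322)
= 8.3309

8.3309


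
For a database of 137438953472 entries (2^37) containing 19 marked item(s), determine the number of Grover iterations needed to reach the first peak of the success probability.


After j Grover iterations the success probability is P(j) = sin^2((2j+1)*theta), where sin(theta) = sqrt(k/N).
N = 2^37 = 137438953472, k = 19
sin(theta) = sqrt(k/N) = 1.175768662e-05
theta = arcsin(sqrt(k/N)) = 1.175768662e-05 rad
P(j) reaches its first maximum when (2j+1)*theta is as close as possible to pi/2, i.e. j = round(pi/(4*theta) - 1/2).
pi/(4*theta) - 1/2 = 66798.1985
(For comparison, the common estimate pi/4 * sqrt(N/k) = 66798.6985; the exact maximiser is used here.)
Optimal iterations = 66798

66798


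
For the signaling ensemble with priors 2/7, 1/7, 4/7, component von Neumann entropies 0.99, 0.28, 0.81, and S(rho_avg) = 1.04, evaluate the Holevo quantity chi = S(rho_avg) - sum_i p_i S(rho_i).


chi = S(rho) - sum_i p_i * S(rho_i)
Weighted entropy = 2/7 * 0.99 + 1/7 * 0.28 + 4/7 * 0.81
= 0.7857
chi = 1.04 - 0.7857
= 0.2543

0.2543


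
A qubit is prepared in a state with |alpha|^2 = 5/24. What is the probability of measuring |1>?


|alpha|^2 = 5/24 = 0.2083
|beta|^2 = 1 - 5/24 = 19/24 = 0.7917
P(|1>) = |beta|^2 = 0.7917

0.7917


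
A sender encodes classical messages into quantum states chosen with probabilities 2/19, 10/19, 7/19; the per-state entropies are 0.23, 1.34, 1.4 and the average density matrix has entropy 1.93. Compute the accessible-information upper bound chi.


chi = S(rho) - sum_i p_i * S(rho_i)
Weighted entropy = 2/19 * 0.23 + 10/19 * 1.34 + 7/19 * 1.4
= 1.2453
chi = 1.93 - 1.2453
= 0.6847

0.6847


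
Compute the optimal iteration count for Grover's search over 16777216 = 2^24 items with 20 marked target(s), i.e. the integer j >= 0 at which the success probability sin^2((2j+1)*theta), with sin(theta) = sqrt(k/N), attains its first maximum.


After j Grover iterations the success probability is P(j) = sin^2((2j+1)*theta), where sin(theta) = sqrt(k/N).
N = 2^24 = 16777216, k = 20
sin(theta) = sqrt(k/N) = 0.001091830067
theta = arcsin(sqrt(k/N)) = 0.001091830284 rad
P(j) reaches its first maximum when (2j+1)*theta is as close as possible to pi/2, i.e. j = round(pi/(4*theta) - 1/2).
pi/(4*theta) - 1/2 = 718.8409
(For comparison, the common estimate pi/4 * sqrt(N/k) = 719.3410; the exact maximiser is used here.)
Optimal iterations = 719

719


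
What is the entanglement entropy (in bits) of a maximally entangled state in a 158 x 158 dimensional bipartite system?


For a maximally entangled state in d x d:
S = log2(d) = log2(158)
= 7.3038

7.3038


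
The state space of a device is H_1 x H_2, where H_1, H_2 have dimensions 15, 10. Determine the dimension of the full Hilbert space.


dim(H_1 x H_2) = 15 * 10
= 150

150


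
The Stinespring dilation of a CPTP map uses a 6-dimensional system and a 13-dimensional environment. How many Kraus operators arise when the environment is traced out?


Tracing out the environment in an orthonormal basis {|i>_E} gives Kraus operators K_i = <i|_E U |0>_E.
Number of Kraus operators = dim(H_env) = d_env
= 13

13


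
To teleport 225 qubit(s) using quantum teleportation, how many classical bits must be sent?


Quantum teleportation requires 2 classical bits per qubit teleported.
225 qubit(s) -> 2 * 225 = 450 classical bits

450


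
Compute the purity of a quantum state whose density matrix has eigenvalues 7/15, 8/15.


tr(rho^2) = sum of eigenvalues squared
= (7/15)^2 + (8/15)^2
= (49 + 64) / 225
= 113/225
= 0.5022

0.5022


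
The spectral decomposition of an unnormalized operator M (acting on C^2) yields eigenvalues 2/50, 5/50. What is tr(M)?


tr(M) = sum of eigenvalues
= 2/50 + 5/50
= 7/50
= 0.1400

0.1400


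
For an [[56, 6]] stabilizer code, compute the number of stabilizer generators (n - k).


For an [[n,k]] stabilizer code:
Number of stabilizer generators = n - k
= 56 - 6
= 50

50


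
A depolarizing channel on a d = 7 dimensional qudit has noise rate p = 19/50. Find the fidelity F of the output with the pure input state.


F = (1-p) + p/d
= (1 - 0.3800) + 0.3800/7
= 0.6200 + 0.0543
= 0.6743

0.6743


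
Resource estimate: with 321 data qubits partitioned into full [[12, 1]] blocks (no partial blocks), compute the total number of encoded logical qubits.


Each code block uses 12 physical qubits for 1 logical qubit(s).
Number of complete blocks = floor(321 / 12) = 26
Logical qubits = 26 * 1
= 26

26


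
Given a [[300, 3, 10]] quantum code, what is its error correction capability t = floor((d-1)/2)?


Code parameters: [[300, 3, 10]], distance d = 10.
Number of correctable errors = floor((d-1)/2)
= floor((10 - 1)/2)
= floor(9/2)
= 4

4


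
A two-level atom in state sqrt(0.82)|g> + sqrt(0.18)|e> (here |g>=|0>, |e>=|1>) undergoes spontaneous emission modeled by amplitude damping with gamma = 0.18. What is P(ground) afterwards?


For amplitude damping with parameter gamma on state sqrt(a)|0> + sqrt(b)|1>:
alpha^2 = 0.82, beta^2 = 0.18
P(|0>) = alpha^2 + gamma * beta^2
= 0.82 + 0.18 * 0.18
= 0.82 + 0.0324
= 0.8524

0.8524


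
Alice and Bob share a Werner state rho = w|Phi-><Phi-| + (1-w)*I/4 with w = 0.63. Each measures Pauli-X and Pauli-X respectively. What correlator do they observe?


|Phi-> = (|00> - |11>)/sqrt(2)
For the pure Bell state, <X_A X_B> = -1 (Bell-state Pauli correlator).
The maximally-mixed part I/4 has tr(I/4 * P tensor P) = 0 for any traceless Pauli P.
So <X_A X_B>_rho = w * (-1) + (1 - w) * 0
= 0.63 * (-1)
= -0.6300

-0.6300


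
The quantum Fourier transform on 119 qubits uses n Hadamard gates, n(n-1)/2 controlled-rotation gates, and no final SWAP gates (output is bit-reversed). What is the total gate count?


Hadamard gates: 119
Controlled rotations: n*(n-1)/2 = 119*118/2 = 7021
SWAP gates: 0 (omitted)
Total = 119 + 7021
= 7140

7140


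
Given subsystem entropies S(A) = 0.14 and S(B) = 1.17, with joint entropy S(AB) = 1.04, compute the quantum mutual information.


I(A:B) = S(A) + S(B) - S(AB)
= 0.14 + 1.17 - 1.04
= 0.2700

0.2700


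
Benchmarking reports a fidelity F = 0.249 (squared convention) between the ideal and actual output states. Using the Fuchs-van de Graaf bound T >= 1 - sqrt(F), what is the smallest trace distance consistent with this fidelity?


Fuchs-van de Graaf (squared-fidelity convention): 1 - sqrt(F) <= T <= sqrt(1 - F).
Lower bound: T >= 1 - sqrt(F)
sqrt(F) = sqrt(0.249) = 0.4990
T >= 1 - 0.4990
T >= 0.5010

0.5010


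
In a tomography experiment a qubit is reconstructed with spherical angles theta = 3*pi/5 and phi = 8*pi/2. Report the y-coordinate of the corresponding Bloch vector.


theta = 1.8850, phi = 12.5664
r_y = sin(theta)*sin(phi) = 0.9511 * 0.0000
r_y = 0.0000

0.0000


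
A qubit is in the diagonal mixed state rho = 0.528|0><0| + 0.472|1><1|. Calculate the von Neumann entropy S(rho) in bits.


S = -p*log2(p) - (1-p)*log2(1-p)
p = 0.5280, 1-p = 0.4720
= -0.5280 * log2(0.5280) - 0.4720 * log2(0.4720)
= -(-0.4865) - (-0.5112)
= 0.9977

0.9977


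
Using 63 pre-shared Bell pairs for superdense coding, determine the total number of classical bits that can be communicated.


Superdense coding allows 2 classical bits per shared entangled pair.
63 pair(s) -> 2 * 63 = 126 classical bits

126


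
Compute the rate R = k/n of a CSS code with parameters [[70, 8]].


Code rate R = k/n
= 8/70
= 0.1143

0.1143


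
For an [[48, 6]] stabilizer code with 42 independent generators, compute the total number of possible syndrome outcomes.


Each stabilizer generator gives a binary (+1 or -1) measurement outcome.
With 42 independent generators:
Total syndromes = 2^42
= 4398046511104

4398046511104


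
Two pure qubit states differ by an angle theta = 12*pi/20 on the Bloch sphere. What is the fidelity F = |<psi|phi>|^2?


For states separated by angle theta on Bloch sphere:
F = cos^2(theta/2)
theta = 12*pi/20 = 1.8850
theta/2 = 0.9425
cos(theta/2) = 0.5878
F = 0.3455

0.3455


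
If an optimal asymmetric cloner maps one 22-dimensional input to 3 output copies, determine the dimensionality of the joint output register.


Output space = H^(tensor 3) where dim(H) = 22
dim = 22^3
= 484 (after 2 factors)
= 10648 (after 3 factors)
= 10648

10648


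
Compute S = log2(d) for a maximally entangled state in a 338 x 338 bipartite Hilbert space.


For a maximally entangled state in d x d:
S = log2(d) = log2(338)
= 8.4009

8.4009


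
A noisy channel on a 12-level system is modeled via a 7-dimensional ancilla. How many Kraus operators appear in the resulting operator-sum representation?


Tracing out the environment in an orthonormal basis {|i>_E} gives Kraus operators K_i = <i|_E U |0>_E.
Number of Kraus operators = dim(H_env) = d_env
= 7

7


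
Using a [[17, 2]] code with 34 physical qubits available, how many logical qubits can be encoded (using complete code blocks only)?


Each code block uses 17 physical qubits for 2 logical qubit(s).
Number of complete blocks = floor(34 / 17) = 2
Logical qubits = 2 * 2
= 4

4


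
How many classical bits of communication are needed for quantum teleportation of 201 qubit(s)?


Quantum teleportation requires 2 classical bits per qubit teleported.
201 qubit(s) -> 2 * 201 = 402 classical bits

402


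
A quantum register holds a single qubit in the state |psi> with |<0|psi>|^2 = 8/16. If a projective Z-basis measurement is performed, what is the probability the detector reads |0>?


|alpha|^2 = 8/16 = 0.5000
|beta|^2 = 1 - 8/16 = 8/16 = 0.5000
P(|0>) = |alpha|^2 = 0.5000

0.5000


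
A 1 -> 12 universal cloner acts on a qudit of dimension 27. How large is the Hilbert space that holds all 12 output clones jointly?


Output space = H^(tensor 12) where dim(H) = 27
dim = 27^12
= 729 (after 2 factors)
= 19683 (after 3 factors)
= 531441 (after 4 factors)
= 14348907 (after 5 factors)
= 387420489 (after 6 factors)
= 10460353203 (after 7 factors)
= 282429536481 (after 8 factors)
= 7625597484987 (after 9 factors)
= 205891132094649 (after 10 factors)
= 5559060566555523 (after 11 factors)
= 150094635296999121 (after 12 factors)
= 150094635296999121

150094635296999121


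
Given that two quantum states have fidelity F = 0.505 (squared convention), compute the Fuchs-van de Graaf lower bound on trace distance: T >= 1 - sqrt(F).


Fuchs-van de Graaf (squared-fidelity convention): 1 - sqrt(F) <= T <= sqrt(1 - F).
Lower bound: T >= 1 - sqrt(F)
sqrt(F) = sqrt(0.505) = 0.7106
T >= 1 - 0.7106
T >= 0.2894

0.2894


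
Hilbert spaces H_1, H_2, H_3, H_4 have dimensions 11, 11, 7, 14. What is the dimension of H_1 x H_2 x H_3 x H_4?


dim(H_1 x H_2 x H_3 x H_4) = 11 * 11 * 7 * 14
= 121 * 7 * 14
= 847 * 14
= 11858

11858


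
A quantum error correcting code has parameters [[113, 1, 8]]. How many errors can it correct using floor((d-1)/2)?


Code parameters: [[113, 1, 8]], distance d = 8.
Number of correctable errors = floor((d-1)/2)
= floor((8 - 1)/2)
= floor(7/2)
= 3

3


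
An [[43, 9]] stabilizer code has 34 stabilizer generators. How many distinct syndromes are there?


Each stabilizer generator gives a binary (+1 or -1) measurement outcome.
With 34 independent generators:
Total syndromes = 2^34
= 17179869184

17179869184


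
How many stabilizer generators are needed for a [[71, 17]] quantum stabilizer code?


For an [[n,k]] stabilizer code:
Number of stabilizer generators = n - k
= 71 - 17
= 54

54


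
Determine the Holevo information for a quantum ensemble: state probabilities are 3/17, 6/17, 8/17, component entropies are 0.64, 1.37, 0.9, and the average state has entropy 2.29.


chi = S(rho) - sum_i p_i * S(rho_i)
Weighted entropy = 3/17 * 0.64 + 6/17 * 1.37 + 8/17 * 0.9
= 1.0200
chi = 2.29 - 1.0200
= 1.2700

1.2700


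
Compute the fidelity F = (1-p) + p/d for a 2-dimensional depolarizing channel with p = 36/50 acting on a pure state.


F = (1-p) + p/d
= (1 - 0.7200) + 0.7200/2
= 0.2800 + 0.3600
= 0.6400

0.6400


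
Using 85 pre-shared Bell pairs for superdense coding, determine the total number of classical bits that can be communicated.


Superdense coding allows 2 classical bits per shared entangled pair.
85 pair(s) -> 2 * 85 = 170 classical bits

170


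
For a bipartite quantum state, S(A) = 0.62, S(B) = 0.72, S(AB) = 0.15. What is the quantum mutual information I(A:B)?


I(A:B) = S(A) + S(B) - S(AB)
= 0.62 + 0.72 - 0.15
= 1.1900

1.1900


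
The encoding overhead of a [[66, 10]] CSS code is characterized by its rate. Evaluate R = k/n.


Code rate R = k/n
= 10/66
= 0.1515

0.1515


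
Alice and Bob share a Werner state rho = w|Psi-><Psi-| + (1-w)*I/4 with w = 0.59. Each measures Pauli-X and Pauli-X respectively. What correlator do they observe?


|Psi-> = (|01> - |10>)/sqrt(2)
For the pure Bell state, <X_A X_B> = -1 (Bell-state Pauli correlator).
The maximally-mixed part I/4 has tr(I/4 * P tensor P) = 0 for any traceless Pauli P.
So <X_A X_B>_rho = w * (-1) + (1 - w) * 0
= 0.59 * (-1)
= -0.5900

-0.5900


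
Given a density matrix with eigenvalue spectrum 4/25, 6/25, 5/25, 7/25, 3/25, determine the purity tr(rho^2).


tr(rho^2) = sum of eigenvalues squared
= (4/25)^2 + (6/25)^2 + (5/25)^2 + (7/25)^2 + (3/25)^2
= (16 + 36 + 25 + 49 + 9) / 625
= 135/625
= 0.2160

0.2160


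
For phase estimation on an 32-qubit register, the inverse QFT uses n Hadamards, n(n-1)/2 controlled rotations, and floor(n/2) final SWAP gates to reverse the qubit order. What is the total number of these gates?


Hadamard gates: 32
Controlled rotations: n*(n-1)/2 = 32*31/2 = 496
SWAP gates: floor(n/2) = floor(32/2) = 16
Total = 32 + 496 + 16
= 544

544


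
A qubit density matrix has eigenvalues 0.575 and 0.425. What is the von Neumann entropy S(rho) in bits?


S = -p*log2(p) - (1-p)*log2(1-p)
p = 0.5750, 1-p = 0.4250
= -0.5750 * log2(0.5750) - 0.4250 * log2(0.4250)
= -(-0.4591) - (-0.5246)
= 0.9837

0.9837


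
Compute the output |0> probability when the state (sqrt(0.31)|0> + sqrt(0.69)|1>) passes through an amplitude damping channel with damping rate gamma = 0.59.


For amplitude damping with parameter gamma on state sqrt(a)|0> + sqrt(b)|1>:
alpha^2 = 0.31, beta^2 = 0.69
P(|0>) = alpha^2 + gamma * beta^2
= 0.31 + 0.59 * 0.69
= 0.31 + 0.4071
= 0.7171

0.7171


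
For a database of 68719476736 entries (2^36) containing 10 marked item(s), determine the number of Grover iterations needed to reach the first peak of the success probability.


After j Grover iterations the success probability is P(j) = sin^2((2j+1)*theta), where sin(theta) = sqrt(k/N).
N = 2^36 = 68719476736, k = 10
sin(theta) = sqrt(k/N) = 1.206313194e-05
theta = arcsin(sqrt(k/N)) = 1.206313194e-05 rad
P(j) reaches its first maximum when (2j+1)*theta is as close as possible to pi/2, i.e. j = round(pi/(4*theta) - 1/2).
pi/(4*theta) - 1/2 = 65106.8177
(For comparison, the common estimate pi/4 * sqrt(N/k) = 65107.3177; the exact maximiser is used here.)
Optimal iterations = 65107

65107


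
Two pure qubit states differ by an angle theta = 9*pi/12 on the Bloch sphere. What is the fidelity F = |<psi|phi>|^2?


For states separated by angle theta on Bloch sphere:
F = cos^2(theta/2)
theta = 9*pi/12 = 2.3562
theta/2 = 1.1781
cos(theta/2) = 0.3827
F = 0.1464

0.1464


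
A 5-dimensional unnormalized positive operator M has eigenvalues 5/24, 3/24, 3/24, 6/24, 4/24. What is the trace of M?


tr(M) = sum of eigenvalues
= 5/24 + 3/24 + 3/24 + 6/24 + 4/24
= 21/24
= 0.8750

0.8750


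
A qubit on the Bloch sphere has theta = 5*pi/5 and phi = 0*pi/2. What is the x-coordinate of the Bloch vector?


theta = 3.1416, phi = 0.0000
r_x = sin(theta)*cos(phi) = 0.0000 * 1.0000
r_x = 0.0000

0.0000


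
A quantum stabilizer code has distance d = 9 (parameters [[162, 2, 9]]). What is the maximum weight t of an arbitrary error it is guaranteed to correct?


Code parameters: [[162, 2, 9]], distance d = 9.
Number of correctable errors = floor((d-1)/2)
= floor((9 - 1)/2)
= floor(8/2)
= 4

4


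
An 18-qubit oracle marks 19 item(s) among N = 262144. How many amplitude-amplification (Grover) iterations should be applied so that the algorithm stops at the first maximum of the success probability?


After j Grover iterations the success probability is P(j) = sin^2((2j+1)*theta), where sin(theta) = sqrt(k/N).
N = 2^18 = 262144, k = 19
sin(theta) = sqrt(k/N) = 0.008513474499
theta = arcsin(sqrt(k/N)) = 0.008513577344 rad
P(j) reaches its first maximum when (2j+1)*theta is as close as possible to pi/2, i.e. j = round(pi/(4*theta) - 1/2).
pi/(4*theta) - 1/2 = 91.7524
(For comparison, the common estimate pi/4 * sqrt(N/k) = 92.2535; the exact maximiser is used here.)
Optimal iterations = 92

92


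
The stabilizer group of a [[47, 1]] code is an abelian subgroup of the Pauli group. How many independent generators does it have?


For an [[n,k]] stabilizer code:
Number of stabilizer generators = n - k
= 47 - 1
= 46

46


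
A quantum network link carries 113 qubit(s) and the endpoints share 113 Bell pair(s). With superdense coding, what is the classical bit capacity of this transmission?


Superdense coding allows 2 classical bits per shared entangled pair.
113 pair(s) -> 2 * 113 = 226 classical bits

226


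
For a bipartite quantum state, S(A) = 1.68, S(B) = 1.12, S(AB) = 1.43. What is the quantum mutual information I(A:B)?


I(A:B) = S(A) + S(B) - S(AB)
= 1.68 + 1.12 - 1.43
= 1.3700

1.3700


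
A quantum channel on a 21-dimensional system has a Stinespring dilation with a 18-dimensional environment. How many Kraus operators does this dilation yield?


Tracing out the environment in an orthonormal basis {|i>_E} gives Kraus operators K_i = <i|_E U |0>_E.
Number of Kraus operators = dim(H_env) = d_env
= 18

18


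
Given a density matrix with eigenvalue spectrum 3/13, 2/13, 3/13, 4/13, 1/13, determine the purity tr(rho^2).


tr(rho^2) = sum of eigenvalues squared
= (3/13)^2 + (2/13)^2 + (3/13)^2 + (4/13)^2 + (1/13)^2
= (9 + 4 + 9 + 16 + 1) / 169
= 39/169
= 0.2308

0.2308


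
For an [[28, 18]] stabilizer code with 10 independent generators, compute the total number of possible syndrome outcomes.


Each stabilizer generator gives a binary (+1 or -1) measurement outcome.
With 10 independent generators:
Total syndromes = 2^10
= 1024

1024


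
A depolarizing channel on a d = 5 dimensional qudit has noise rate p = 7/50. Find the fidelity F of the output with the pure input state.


F = (1-p) + p/d
= (1 - 0.1400) + 0.1400/5
= 0.8600 + 0.0280
= 0.8880

0.8880


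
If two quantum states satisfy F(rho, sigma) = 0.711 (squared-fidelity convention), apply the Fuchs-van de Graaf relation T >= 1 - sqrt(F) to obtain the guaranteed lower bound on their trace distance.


Fuchs-van de Graaf (squared-fidelity convention): 1 - sqrt(F) <= T <= sqrt(1 - F).
Lower bound: T >= 1 - sqrt(F)
sqrt(F) = sqrt(0.711) = 0.8432
T >= 1 - 0.8432
T >= 0.1568

0.1568


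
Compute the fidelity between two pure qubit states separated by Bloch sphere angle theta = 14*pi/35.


For states separated by angle theta on Bloch sphere:
F = cos^2(theta/2)
theta = 14*pi/35 = 1.2566
theta/2 = 0.6283
cos(theta/2) = 0.8090
F = 0.6545

0.6545


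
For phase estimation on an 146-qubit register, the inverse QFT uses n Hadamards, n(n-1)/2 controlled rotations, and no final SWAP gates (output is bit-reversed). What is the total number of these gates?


Hadamard gates: 146
Controlled rotations: n*(n-1)/2 = 146*145/2 = 10585
SWAP gates: 0 (omitted)
Total = 146 + 10585
= 10731

10731


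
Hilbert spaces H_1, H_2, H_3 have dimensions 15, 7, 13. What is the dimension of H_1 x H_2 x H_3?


dim(H_1 x H_2 x H_3) = 15 * 7 * 13
= 105 * 13
= 1365

1365


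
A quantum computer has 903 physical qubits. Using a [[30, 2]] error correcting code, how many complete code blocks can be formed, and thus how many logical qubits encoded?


Each code block uses 30 physical qubits for 2 logical qubit(s).
Number of complete blocks = floor(903 / 30) = 30
Logical qubits = 30 * 2
= 60

60


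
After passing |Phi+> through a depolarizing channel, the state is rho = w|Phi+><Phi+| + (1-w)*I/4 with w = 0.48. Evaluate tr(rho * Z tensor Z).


|Phi+> = (|00> + |11>)/sqrt(2)
For the pure Bell state, <Z_A Z_B> = +1 (Bell-state Pauli correlator).
The maximally-mixed part I/4 has tr(I/4 * P tensor P) = 0 for any traceless Pauli P.
So <Z_A Z_B>_rho = w * (+1) + (1 - w) * 0
= 0.48 * (+1)
= 0.4800

0.4800


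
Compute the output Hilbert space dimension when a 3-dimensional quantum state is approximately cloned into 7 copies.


Output space = H^(tensor 7) where dim(H) = 3
dim = 3^7
= 9 (after 2 factors)
= 27 (after 3 factors)
= 81 (after 4 factors)
= 243 (after 5 factors)
= 729 (after 6 factors)
= 2187 (after 7 factors)
= 2187

2187


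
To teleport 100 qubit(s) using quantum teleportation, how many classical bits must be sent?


Quantum teleportation requires 2 classical bits per qubit teleported.
100 qubit(s) -> 2 * 100 = 200 classical bits

200


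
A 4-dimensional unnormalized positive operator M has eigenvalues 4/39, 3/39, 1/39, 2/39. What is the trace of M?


tr(M) = sum of eigenvalues
= 4/39 + 3/39 + 1/39 + 2/39
= 10/39
= 0.2564

0.2564


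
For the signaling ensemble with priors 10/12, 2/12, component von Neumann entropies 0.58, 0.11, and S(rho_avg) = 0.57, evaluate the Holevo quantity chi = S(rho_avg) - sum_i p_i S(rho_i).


chi = S(rho) - sum_i p_i * S(rho_i)
Weighted entropy = 10/12 * 0.58 + 2/12 * 0.11
= 0.5017
chi = 0.57 - 0.5017
= 0.0683

0.0683


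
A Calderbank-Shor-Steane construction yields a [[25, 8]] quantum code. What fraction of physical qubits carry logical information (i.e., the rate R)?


Code rate R = k/n
= 8/25
= 0.3200

0.3200


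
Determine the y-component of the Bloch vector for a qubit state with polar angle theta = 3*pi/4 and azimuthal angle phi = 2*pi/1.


theta = 2.3562, phi = 6.2832
r_y = sin(theta)*sin(phi) = 0.7071 * 0.0000
r_y = 0.0000

0.0000


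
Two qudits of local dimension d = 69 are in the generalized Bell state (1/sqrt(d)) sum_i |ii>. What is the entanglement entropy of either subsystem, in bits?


For a maximally entangled state in d x d:
S = log2(d) = log2(69)
= 6.1085

6.1085


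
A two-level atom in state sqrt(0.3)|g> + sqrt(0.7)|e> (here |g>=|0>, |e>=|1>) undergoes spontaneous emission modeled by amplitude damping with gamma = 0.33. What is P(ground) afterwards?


For amplitude damping with parameter gamma on state sqrt(a)|0> + sqrt(b)|1>:
alpha^2 = 0.3, beta^2 = 0.7
P(|0>) = alpha^2 + gamma * beta^2
= 0.3 + 0.33 * 0.7
= 0.3 + 0.2310
= 0.5310

0.5310


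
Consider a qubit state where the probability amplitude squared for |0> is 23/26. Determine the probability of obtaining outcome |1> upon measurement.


|alpha|^2 = 23/26 = 0.8846
|beta|^2 = 1 - 23/26 = 3/26 = 0.1154
P(|1>) = |beta|^2 = 0.1154

0.1154


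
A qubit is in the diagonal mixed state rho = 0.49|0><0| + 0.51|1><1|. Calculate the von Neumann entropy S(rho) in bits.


S = -p*log2(p) - (1-p)*log2(1-p)
p = 0.4900, 1-p = 0.5100
= -0.4900 * log2(0.4900) - 0.5100 * log2(0.5100)
= -(-0.5043) - (-0.4954)
= 0.9997

0.9997


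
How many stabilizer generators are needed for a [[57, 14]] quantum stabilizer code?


For an [[n,k]] stabilizer code:
Number of stabilizer generators = n - k
= 57 - 14
= 43

43


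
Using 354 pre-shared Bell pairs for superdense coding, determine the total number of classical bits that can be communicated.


Superdense coding allows 2 classical bits per shared entangled pair.
354 pair(s) -> 2 * 354 = 708 classical bits

708


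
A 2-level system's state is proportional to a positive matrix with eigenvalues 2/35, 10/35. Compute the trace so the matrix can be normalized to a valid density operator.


tr(M) = sum of eigenvalues
= 2/35 + 10/35
= 12/35
= 0.3429

0.3429


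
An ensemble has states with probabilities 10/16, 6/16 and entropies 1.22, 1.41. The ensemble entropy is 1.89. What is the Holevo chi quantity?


chi = S(rho) - sum_i p_i * S(rho_i)
Weighted entropy = 10/16 * 1.22 + 6/16 * 1.41
= 1.2912
chi = 1.89 - 1.2912
= 0.5988

0.5988


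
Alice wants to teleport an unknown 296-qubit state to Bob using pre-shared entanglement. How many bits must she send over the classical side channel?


Quantum teleportation requires 2 classical bits per qubit teleported.
296 qubit(s) -> 2 * 296 = 592 classical bits

592


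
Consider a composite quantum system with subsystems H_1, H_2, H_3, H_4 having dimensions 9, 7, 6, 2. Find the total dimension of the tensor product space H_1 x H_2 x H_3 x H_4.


dim(H_1 x H_2 x H_3 x H_4) = 9 * 7 * 6 * 2
= 63 * 6 * 2
= 378 * 2
= 756

756


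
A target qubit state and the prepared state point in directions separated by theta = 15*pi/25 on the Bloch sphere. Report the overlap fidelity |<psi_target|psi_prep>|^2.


For states separated by angle theta on Bloch sphere:
F = cos^2(theta/2)
theta = 15*pi/25 = 1.8850
theta/2 = 0.9425
cos(theta/2) = 0.5878
F = 0.3455

0.3455


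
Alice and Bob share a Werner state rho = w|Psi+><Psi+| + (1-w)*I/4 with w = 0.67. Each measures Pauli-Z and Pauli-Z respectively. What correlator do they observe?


|Psi+> = (|01> + |10>)/sqrt(2)
For the pure Bell state, <Z_A Z_B> = -1 (Bell-state Pauli correlator).
The maximally-mixed part I/4 has tr(I/4 * P tensor P) = 0 for any traceless Pauli P.
So <Z_A Z_B>_rho = w * (-1) + (1 - w) * 0
= 0.67 * (-1)
= -0.6700

-0.6700


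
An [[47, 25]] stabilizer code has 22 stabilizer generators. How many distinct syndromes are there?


Each stabilizer generator gives a binary (+1 or -1) measurement outcome.
With 22 independent generators:
Total syndromes = 2^22
= 4194304

4194304


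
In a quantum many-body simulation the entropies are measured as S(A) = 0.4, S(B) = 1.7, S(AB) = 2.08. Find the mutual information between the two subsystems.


I(A:B) = S(A) + S(B) - S(AB)
= 0.4 + 1.7 - 2.08
= 0.0200

0.0200


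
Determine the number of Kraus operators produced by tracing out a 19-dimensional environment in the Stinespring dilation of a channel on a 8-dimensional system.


Tracing out the environment in an orthonormal basis {|i>_E} gives Kraus operators K_i = <i|_E U |0>_E.
Number of Kraus operators = dim(H_env) = d_env
= 19

19


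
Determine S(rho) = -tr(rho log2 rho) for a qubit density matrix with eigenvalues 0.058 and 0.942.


S = -p*log2(p) - (1-p)*log2(1-p)
p = 0.0580, 1-p = 0.9420
= -0.0580 * log2(0.0580) - 0.9420 * log2(0.9420)
= -(-0.2383) - (-0.0812)
= 0.3195

0.3195


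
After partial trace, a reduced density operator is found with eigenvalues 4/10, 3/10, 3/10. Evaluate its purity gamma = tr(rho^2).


tr(rho^2) = sum of eigenvalues squared
= (4/10)^2 + (3/10)^2 + (3/10)^2
= (16 + 9 + 9) / 100
= 34/100
= 0.3400

0.3400


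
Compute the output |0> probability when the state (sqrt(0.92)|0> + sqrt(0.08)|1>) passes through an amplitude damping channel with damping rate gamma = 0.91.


For amplitude damping with parameter gamma on state sqrt(a)|0> + sqrt(b)|1>:
alpha^2 = 0.92, beta^2 = 0.08
P(|0>) = alpha^2 + gamma * beta^2
= 0.92 + 0.91 * 0.08
= 0.92 + 0.0728
= 0.9928

0.9928


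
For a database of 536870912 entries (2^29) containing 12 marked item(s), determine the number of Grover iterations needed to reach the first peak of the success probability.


After j Grover iterations the success probability is P(j) = sin^2((2j+1)*theta), where sin(theta) = sqrt(k/N).
N = 2^29 = 536870912, k = 12
sin(theta) = sqrt(k/N) = 0.0001495049892
theta = arcsin(sqrt(k/N)) = 0.0001495049897 rad
P(j) reaches its first maximum when (2j+1)*theta is as close as possible to pi/2, i.e. j = round(pi/(4*theta) - 1/2).
pi/(4*theta) - 1/2 = 5252.8241
(For comparison, the common estimate pi/4 * sqrt(N/k) = 5253.3241; the exact maximiser is used here.)
Optimal iterations = 5253

5253


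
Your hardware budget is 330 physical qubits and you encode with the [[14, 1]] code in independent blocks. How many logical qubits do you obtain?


Each code block uses 14 physical qubits for 1 logical qubit(s).
Number of complete blocks = floor(330 / 14) = 23
Logical qubits = 23 * 1
= 23

23


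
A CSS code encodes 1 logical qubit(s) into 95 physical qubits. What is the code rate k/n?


Code rate R = k/n
= 1/95
= 0.0105

0.0105


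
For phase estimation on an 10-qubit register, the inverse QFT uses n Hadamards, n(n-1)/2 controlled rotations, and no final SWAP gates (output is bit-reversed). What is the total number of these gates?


Hadamard gates: 10
Controlled rotations: n*(n-1)/2 = 10*9/2 = 45
SWAP gates: 0 (omitted)
Total = 10 + 45
= 55

55


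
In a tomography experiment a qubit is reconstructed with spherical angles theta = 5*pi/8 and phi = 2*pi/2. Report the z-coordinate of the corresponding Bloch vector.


theta = 1.9635, phi = 3.1416
r_z = cos(theta) = -0.3827

-0.3827


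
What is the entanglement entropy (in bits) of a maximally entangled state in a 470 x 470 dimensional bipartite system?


For a maximally entangled state in d x d:
S = log2(d) = log2(470)
= 8.8765

8.8765


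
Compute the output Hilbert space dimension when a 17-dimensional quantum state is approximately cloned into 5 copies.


Output space = H^(tensor 5) where dim(H) = 17
dim = 17^5
= 289 (after 2 factors)
= 4913 (after 3 factors)
= 83521 (after 4 factors)
= 1419857 (after 5 factors)
= 1419857

1419857


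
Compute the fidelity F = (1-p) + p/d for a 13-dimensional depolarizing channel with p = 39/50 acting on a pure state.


F = (1-p) + p/d
= (1 - 0.7800) + 0.7800/13
= 0.2200 + 0.0600
= 0.2800

0.2800


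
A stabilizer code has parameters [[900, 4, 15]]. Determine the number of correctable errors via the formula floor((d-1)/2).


Code parameters: [[900, 4, 15]], distance d = 15.
Number of correctable errors = floor((d-1)/2)
= floor((15 - 1)/2)
= floor(14/2)
= 7

7


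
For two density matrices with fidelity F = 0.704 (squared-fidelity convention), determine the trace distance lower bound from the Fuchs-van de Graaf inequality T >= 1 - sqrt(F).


Fuchs-van de Graaf (squared-fidelity convention): 1 - sqrt(F) <= T <= sqrt(1 - F).
Lower bound: T >= 1 - sqrt(F)
sqrt(F) = sqrt(0.704) = 0.8390
T >= 1 - 0.8390
T >= 0.1610

0.1610


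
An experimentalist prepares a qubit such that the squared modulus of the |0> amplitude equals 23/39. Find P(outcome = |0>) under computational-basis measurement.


|alpha|^2 = 23/39 = 0.5897
|beta|^2 = 1 - 23/39 = 16/39 = 0.4103
P(|0>) = |alpha|^2 = 0.5897

0.5897


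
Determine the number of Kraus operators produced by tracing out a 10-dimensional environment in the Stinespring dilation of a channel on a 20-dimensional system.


Tracing out the environment in an orthonormal basis {|i>_E} gives Kraus operators K_i = <i|_E U |0>_E.
Number of Kraus operators = dim(H_env) = d_env
= 10

10


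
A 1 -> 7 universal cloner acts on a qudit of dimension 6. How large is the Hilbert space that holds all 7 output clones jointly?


Output space = H^(tensor 7) where dim(H) = 6
dim = 6^7
= 36 (after 2 factors)
= 216 (after 3 factors)
= 1296 (after 4 factors)
= 7776 (after 5 factors)
= 46656 (after 6 factors)
= 279936 (after 7 factors)
= 279936

279936


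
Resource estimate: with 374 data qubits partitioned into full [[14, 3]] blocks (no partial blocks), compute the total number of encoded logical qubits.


Each code block uses 14 physical qubits for 3 logical qubit(s).
Number of complete blocks = floor(374 / 14) = 26
Logical qubits = 26 * 3
= 78

78
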